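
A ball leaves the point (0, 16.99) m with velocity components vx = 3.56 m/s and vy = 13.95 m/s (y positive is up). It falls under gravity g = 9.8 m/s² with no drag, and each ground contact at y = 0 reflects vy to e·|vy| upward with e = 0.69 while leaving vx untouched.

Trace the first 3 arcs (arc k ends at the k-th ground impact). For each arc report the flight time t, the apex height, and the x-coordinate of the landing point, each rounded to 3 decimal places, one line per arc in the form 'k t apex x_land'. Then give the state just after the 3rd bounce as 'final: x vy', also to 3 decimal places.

1 3.767 26.919 13.412
2 3.235 12.816 24.926
3 2.232 6.102 32.872
final: 32.872 7.546

Arc 1: start y=16.990, vy=13.950 → t=3.767, apex=26.919, x_land=13.412, impact vy=-22.970
  bounce: vy ← 0.69·22.970 = 15.849
Arc 2: start y=0.000, vy=15.849 → t=3.235, apex=12.816, x_land=24.926, impact vy=-15.849
  bounce: vy ← 0.69·15.849 = 10.936
Arc 3: start y=0.000, vy=10.936 → t=2.232, apex=6.102, x_land=32.872, impact vy=-10.936
  bounce: vy ← 0.69·10.936 = 7.546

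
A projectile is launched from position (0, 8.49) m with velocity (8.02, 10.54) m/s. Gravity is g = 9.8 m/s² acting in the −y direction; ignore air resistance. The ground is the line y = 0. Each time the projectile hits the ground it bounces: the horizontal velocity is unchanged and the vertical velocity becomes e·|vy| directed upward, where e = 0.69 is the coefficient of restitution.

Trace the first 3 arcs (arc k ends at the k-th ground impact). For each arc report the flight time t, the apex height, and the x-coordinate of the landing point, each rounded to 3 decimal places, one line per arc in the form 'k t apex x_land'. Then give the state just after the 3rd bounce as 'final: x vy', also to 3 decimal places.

Arc 1: start y=8.490, vy=10.540 → t=2.775, apex=14.158, x_land=22.258, impact vy=-16.658
  bounce: vy ← 0.69·16.658 = 11.494
Arc 2: start y=0.000, vy=11.494 → t=2.346, apex=6.741, x_land=41.071, impact vy=-11.494
  bounce: vy ← 0.69·11.494 = 7.931
Arc 3: start y=0.000, vy=7.931 → t=1.619, apex=3.209, x_land=54.052, impact vy=-7.931
  bounce: vy ← 0.69·7.931 = 5.472

1 2.775 14.158 22.258
2 2.346 6.741 41.071
3 1.619 3.209 54.052
final: 54.052 5.472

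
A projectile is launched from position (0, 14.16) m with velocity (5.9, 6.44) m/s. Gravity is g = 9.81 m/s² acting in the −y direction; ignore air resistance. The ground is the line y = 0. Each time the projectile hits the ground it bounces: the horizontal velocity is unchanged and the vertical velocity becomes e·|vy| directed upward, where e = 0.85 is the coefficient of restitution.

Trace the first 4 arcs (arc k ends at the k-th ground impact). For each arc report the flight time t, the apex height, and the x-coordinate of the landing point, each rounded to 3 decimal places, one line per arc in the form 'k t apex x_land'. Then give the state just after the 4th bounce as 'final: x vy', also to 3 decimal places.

1 2.478 16.274 14.620
2 3.097 11.758 32.889
3 2.632 8.495 48.419
4 2.237 6.138 61.618
final: 61.618 9.328

Arc 1: start y=14.160, vy=6.440 → t=2.478, apex=16.274, x_land=14.620, impact vy=-17.869
  bounce: vy ← 0.85·17.869 = 15.188
Arc 2: start y=0.000, vy=15.188 → t=3.097, apex=11.758, x_land=32.889, impact vy=-15.188
  bounce: vy ← 0.85·15.188 = 12.910
Arc 3: start y=0.000, vy=12.910 → t=2.632, apex=8.495, x_land=48.419, impact vy=-12.910
  bounce: vy ← 0.85·12.910 = 10.974
Arc 4: start y=0.000, vy=10.974 → t=2.237, apex=6.138, x_land=61.618, impact vy=-10.974
  bounce: vy ← 0.85·10.974 = 9.328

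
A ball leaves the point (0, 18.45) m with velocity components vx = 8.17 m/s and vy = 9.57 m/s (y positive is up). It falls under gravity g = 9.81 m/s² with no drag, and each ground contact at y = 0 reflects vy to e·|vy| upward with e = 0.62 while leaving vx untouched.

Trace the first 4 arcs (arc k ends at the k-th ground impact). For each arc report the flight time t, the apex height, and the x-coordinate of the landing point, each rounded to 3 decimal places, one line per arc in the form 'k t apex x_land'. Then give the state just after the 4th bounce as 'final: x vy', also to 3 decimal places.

Arc 1: start y=18.450, vy=9.570 → t=3.147, apex=23.118, x_land=25.707, impact vy=-21.297
  bounce: vy ← 0.62·21.297 = 13.204
Arc 2: start y=0.000, vy=13.204 → t=2.692, apex=8.887, x_land=47.701, impact vy=-13.204
  bounce: vy ← 0.62·13.204 = 8.187
Arc 3: start y=0.000, vy=8.187 → t=1.669, apex=3.416, x_land=61.337, impact vy=-8.187
  bounce: vy ← 0.62·8.187 = 5.076
Arc 4: start y=0.000, vy=5.076 → t=1.035, apex=1.313, x_land=69.791, impact vy=-5.076
  bounce: vy ← 0.62·5.076 = 3.147

1 3.147 23.118 25.707
2 2.692 8.887 47.701
3 1.669 3.416 61.337
4 1.035 1.313 69.791
final: 69.791 3.147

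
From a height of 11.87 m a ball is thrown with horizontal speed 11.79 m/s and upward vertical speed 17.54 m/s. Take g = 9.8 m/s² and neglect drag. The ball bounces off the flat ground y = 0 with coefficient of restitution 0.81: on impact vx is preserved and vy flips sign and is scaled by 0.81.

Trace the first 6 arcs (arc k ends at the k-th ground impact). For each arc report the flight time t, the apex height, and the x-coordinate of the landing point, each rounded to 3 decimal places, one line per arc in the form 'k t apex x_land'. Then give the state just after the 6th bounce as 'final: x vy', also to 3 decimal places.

1 4.162 27.567 49.066
2 3.842 18.086 94.369
3 3.112 11.866 131.064
4 2.521 7.786 160.787
5 2.042 5.108 184.862
6 1.654 3.351 204.363
final: 204.363 6.565

Arc 1: start y=11.870, vy=17.540 → t=4.162, apex=27.567, x_land=49.066, impact vy=-23.244
  bounce: vy ← 0.81·23.244 = 18.828
Arc 2: start y=0.000, vy=18.828 → t=3.842, apex=18.086, x_land=94.369, impact vy=-18.828
  bounce: vy ← 0.81·18.828 = 15.251
Arc 3: start y=0.000, vy=15.251 → t=3.112, apex=11.866, x_land=131.064, impact vy=-15.251
  bounce: vy ← 0.81·15.251 = 12.353
Arc 4: start y=0.000, vy=12.353 → t=2.521, apex=7.786, x_land=160.787, impact vy=-12.353
  bounce: vy ← 0.81·12.353 = 10.006
Arc 5: start y=0.000, vy=10.006 → t=2.042, apex=5.108, x_land=184.862, impact vy=-10.006
  bounce: vy ← 0.81·10.006 = 8.105
Arc 6: start y=0.000, vy=8.105 → t=1.654, apex=3.351, x_land=204.363, impact vy=-8.105
  bounce: vy ← 0.81·8.105 = 6.565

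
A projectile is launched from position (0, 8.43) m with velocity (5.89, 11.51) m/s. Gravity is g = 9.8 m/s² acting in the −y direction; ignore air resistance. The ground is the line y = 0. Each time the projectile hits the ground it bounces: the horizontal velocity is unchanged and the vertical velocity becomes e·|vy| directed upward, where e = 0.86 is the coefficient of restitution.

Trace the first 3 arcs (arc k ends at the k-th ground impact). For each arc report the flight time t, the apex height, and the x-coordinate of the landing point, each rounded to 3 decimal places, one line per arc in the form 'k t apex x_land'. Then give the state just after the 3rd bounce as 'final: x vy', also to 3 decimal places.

1 2.935 15.189 17.288
2 3.028 11.234 35.125
3 2.604 8.309 50.464
final: 50.464 10.975

Arc 1: start y=8.430, vy=11.510 → t=2.935, apex=15.189, x_land=17.288, impact vy=-17.254
  bounce: vy ← 0.86·17.254 = 14.839
Arc 2: start y=0.000, vy=14.839 → t=3.028, apex=11.234, x_land=35.125, impact vy=-14.839
  bounce: vy ← 0.86·14.839 = 12.761
Arc 3: start y=0.000, vy=12.761 → t=2.604, apex=8.309, x_land=50.464, impact vy=-12.761
  bounce: vy ← 0.86·12.761 = 10.975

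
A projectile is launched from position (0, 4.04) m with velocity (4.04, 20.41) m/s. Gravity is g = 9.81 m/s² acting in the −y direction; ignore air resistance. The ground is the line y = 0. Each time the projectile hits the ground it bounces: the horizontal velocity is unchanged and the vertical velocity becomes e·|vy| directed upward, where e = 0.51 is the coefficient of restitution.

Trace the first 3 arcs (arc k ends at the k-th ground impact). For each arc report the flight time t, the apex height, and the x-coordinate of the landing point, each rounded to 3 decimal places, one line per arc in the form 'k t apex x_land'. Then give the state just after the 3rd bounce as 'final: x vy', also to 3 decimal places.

1 4.350 25.272 17.576
2 2.315 6.573 26.929
3 1.181 1.710 31.700
final: 31.700 2.954

Arc 1: start y=4.040, vy=20.410 → t=4.350, apex=25.272, x_land=17.576, impact vy=-22.267
  bounce: vy ← 0.51·22.267 = 11.356
Arc 2: start y=0.000, vy=11.356 → t=2.315, apex=6.573, x_land=26.929, impact vy=-11.356
  bounce: vy ← 0.51·11.356 = 5.792
Arc 3: start y=0.000, vy=5.792 → t=1.181, apex=1.710, x_land=31.700, impact vy=-5.792
  bounce: vy ← 0.51·5.792 = 2.954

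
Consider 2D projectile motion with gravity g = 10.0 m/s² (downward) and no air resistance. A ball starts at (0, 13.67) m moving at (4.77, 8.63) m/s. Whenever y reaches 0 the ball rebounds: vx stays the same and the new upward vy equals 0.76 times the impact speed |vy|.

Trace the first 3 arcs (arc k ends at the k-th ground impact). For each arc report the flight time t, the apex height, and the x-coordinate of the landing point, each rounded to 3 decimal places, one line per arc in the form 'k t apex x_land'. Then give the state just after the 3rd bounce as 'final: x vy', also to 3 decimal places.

1 2.728 17.394 13.013
2 2.835 10.047 26.536
3 2.155 5.803 36.814
final: 36.814 8.188

Arc 1: start y=13.670, vy=8.630 → t=2.728, apex=17.394, x_land=13.013, impact vy=-18.651
  bounce: vy ← 0.76·18.651 = 14.175
Arc 2: start y=0.000, vy=14.175 → t=2.835, apex=10.047, x_land=26.536, impact vy=-14.175
  bounce: vy ← 0.76·14.175 = 10.773
Arc 3: start y=0.000, vy=10.773 → t=2.155, apex=5.803, x_land=36.814, impact vy=-10.773
  bounce: vy ← 0.76·10.773 = 8.188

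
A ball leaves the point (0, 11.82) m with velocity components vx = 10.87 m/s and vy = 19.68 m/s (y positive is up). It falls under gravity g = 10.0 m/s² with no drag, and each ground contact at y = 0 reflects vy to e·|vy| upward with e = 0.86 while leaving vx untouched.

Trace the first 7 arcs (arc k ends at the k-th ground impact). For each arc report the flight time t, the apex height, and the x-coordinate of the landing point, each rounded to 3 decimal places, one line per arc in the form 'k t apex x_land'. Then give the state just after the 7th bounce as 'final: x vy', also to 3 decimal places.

1 4.465 31.185 48.539
2 4.296 23.065 95.231
3 3.694 17.059 135.387
4 3.177 12.616 169.921
5 2.732 9.331 199.620
6 2.350 6.901 225.161
7 2.021 5.104 247.126
final: 247.126 8.689

Arc 1: start y=11.820, vy=19.680 → t=4.465, apex=31.185, x_land=48.539, impact vy=-24.974
  bounce: vy ← 0.86·24.974 = 21.478
Arc 2: start y=0.000, vy=21.478 → t=4.296, apex=23.065, x_land=95.231, impact vy=-21.478
  bounce: vy ← 0.86·21.478 = 18.471
Arc 3: start y=0.000, vy=18.471 → t=3.694, apex=17.059, x_land=135.387, impact vy=-18.471
  bounce: vy ← 0.86·18.471 = 15.885
Arc 4: start y=0.000, vy=15.885 → t=3.177, apex=12.616, x_land=169.921, impact vy=-15.885
  bounce: vy ← 0.86·15.885 = 13.661
Arc 5: start y=0.000, vy=13.661 → t=2.732, apex=9.331, x_land=199.620, impact vy=-13.661
  bounce: vy ← 0.86·13.661 = 11.748
Arc 6: start y=0.000, vy=11.748 → t=2.350, apex=6.901, x_land=225.161, impact vy=-11.748
  bounce: vy ← 0.86·11.748 = 10.104
Arc 7: start y=0.000, vy=10.104 → t=2.021, apex=5.104, x_land=247.126, impact vy=-10.104
  bounce: vy ← 0.86·10.104 = 8.689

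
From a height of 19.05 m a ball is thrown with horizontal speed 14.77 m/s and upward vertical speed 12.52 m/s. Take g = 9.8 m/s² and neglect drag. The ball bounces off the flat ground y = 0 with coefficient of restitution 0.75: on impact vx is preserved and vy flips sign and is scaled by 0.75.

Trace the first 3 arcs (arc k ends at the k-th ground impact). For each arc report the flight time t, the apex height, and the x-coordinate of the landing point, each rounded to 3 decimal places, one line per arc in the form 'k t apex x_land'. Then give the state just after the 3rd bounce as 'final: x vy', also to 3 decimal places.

1 3.627 27.047 53.571
2 3.524 15.214 105.623
3 2.643 8.558 144.662
final: 144.662 9.713

Arc 1: start y=19.050, vy=12.520 → t=3.627, apex=27.047, x_land=53.571, impact vy=-23.025
  bounce: vy ← 0.75·23.025 = 17.268
Arc 2: start y=0.000, vy=17.268 → t=3.524, apex=15.214, x_land=105.623, impact vy=-17.268
  bounce: vy ← 0.75·17.268 = 12.951
Arc 3: start y=0.000, vy=12.951 → t=2.643, apex=8.558, x_land=144.662, impact vy=-12.951
  bounce: vy ← 0.75·12.951 = 9.713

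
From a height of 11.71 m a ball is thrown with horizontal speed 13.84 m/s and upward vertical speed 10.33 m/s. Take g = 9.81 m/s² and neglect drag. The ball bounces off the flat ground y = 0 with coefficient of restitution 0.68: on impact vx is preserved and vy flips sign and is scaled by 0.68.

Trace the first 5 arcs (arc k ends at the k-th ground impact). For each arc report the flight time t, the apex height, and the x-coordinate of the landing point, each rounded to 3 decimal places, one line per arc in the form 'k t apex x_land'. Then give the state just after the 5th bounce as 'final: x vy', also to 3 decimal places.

1 2.923 17.149 40.452
2 2.543 7.930 75.646
3 1.729 3.667 99.578
4 1.176 1.695 115.852
5 0.800 0.784 126.918
final: 126.918 2.667

Arc 1: start y=11.710, vy=10.330 → t=2.923, apex=17.149, x_land=40.452, impact vy=-18.343
  bounce: vy ← 0.68·18.343 = 12.473
Arc 2: start y=0.000, vy=12.473 → t=2.543, apex=7.930, x_land=75.646, impact vy=-12.473
  bounce: vy ← 0.68·12.473 = 8.482
Arc 3: start y=0.000, vy=8.482 → t=1.729, apex=3.667, x_land=99.578, impact vy=-8.482
  bounce: vy ← 0.68·8.482 = 5.768
Arc 4: start y=0.000, vy=5.768 → t=1.176, apex=1.695, x_land=115.852, impact vy=-5.768
  bounce: vy ← 0.68·5.768 = 3.922
Arc 5: start y=0.000, vy=3.922 → t=0.800, apex=0.784, x_land=126.918, impact vy=-3.922
  bounce: vy ← 0.68·3.922 = 2.667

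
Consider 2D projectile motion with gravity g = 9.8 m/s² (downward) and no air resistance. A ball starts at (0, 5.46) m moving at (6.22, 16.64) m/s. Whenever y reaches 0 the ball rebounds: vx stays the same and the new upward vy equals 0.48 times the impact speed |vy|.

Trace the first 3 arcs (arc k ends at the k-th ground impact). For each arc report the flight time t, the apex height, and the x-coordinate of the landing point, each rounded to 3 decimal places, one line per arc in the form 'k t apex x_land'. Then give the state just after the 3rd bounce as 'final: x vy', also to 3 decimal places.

Arc 1: start y=5.460, vy=16.640 → t=3.697, apex=19.587, x_land=22.997, impact vy=-19.594
  bounce: vy ← 0.48·19.594 = 9.405
Arc 2: start y=0.000, vy=9.405 → t=1.919, apex=4.513, x_land=34.936, impact vy=-9.405
  bounce: vy ← 0.48·9.405 = 4.514
Arc 3: start y=0.000, vy=4.514 → t=0.921, apex=1.040, x_land=40.666, impact vy=-4.514
  bounce: vy ← 0.48·4.514 = 2.167

1 3.697 19.587 22.997
2 1.919 4.513 34.936
3 0.921 1.040 40.666
final: 40.666 2.167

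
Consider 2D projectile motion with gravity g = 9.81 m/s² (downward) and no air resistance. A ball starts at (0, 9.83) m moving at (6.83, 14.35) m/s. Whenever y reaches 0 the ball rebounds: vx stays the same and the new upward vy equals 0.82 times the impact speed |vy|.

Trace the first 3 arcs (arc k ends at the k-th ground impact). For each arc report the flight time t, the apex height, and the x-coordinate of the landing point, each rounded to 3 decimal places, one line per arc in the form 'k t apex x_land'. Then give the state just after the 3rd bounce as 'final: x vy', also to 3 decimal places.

Arc 1: start y=9.830, vy=14.350 → t=3.498, apex=20.326, x_land=23.894, impact vy=-19.970
  bounce: vy ← 0.82·19.970 = 16.375
Arc 2: start y=0.000, vy=16.375 → t=3.338, apex=13.667, x_land=46.696, impact vy=-16.375
  bounce: vy ← 0.82·16.375 = 13.428
Arc 3: start y=0.000, vy=13.428 → t=2.738, apex=9.190, x_land=65.393, impact vy=-13.428
  bounce: vy ← 0.82·13.428 = 11.011

1 3.498 20.326 23.894
2 3.338 13.667 46.696
3 2.738 9.190 65.393
final: 65.393 11.011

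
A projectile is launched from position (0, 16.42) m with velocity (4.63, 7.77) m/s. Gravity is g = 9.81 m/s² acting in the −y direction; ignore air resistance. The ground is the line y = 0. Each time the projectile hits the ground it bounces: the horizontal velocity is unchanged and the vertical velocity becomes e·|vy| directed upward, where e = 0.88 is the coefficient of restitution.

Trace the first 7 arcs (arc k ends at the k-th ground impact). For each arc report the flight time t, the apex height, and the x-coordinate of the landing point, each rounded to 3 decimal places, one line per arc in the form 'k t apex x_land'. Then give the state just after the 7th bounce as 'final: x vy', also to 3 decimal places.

Arc 1: start y=16.420, vy=7.770 → t=2.786, apex=19.497, x_land=12.898, impact vy=-19.558
  bounce: vy ← 0.88·19.558 = 17.211
Arc 2: start y=0.000, vy=17.211 → t=3.509, apex=15.099, x_land=29.145, impact vy=-17.211
  bounce: vy ← 0.88·17.211 = 15.146
Arc 3: start y=0.000, vy=15.146 → t=3.088, apex=11.692, x_land=43.442, impact vy=-15.146
  bounce: vy ← 0.88·15.146 = 13.329
Arc 4: start y=0.000, vy=13.329 → t=2.717, apex=9.055, x_land=56.023, impact vy=-13.329
  bounce: vy ← 0.88·13.329 = 11.729
Arc 5: start y=0.000, vy=11.729 → t=2.391, apex=7.012, x_land=67.094, impact vy=-11.729
  bounce: vy ← 0.88·11.729 = 10.322
Arc 6: start y=0.000, vy=10.322 → t=2.104, apex=5.430, x_land=76.837, impact vy=-10.322
  bounce: vy ← 0.88·10.322 = 9.083
Arc 7: start y=0.000, vy=9.083 → t=1.852, apex=4.205, x_land=85.411, impact vy=-9.083
  bounce: vy ← 0.88·9.083 = 7.993

1 2.786 19.497 12.898
2 3.509 15.099 29.145
3 3.088 11.692 43.442
4 2.717 9.055 56.023
5 2.391 7.012 67.094
6 2.104 5.430 76.837
7 1.852 4.205 85.411
final: 85.411 7.993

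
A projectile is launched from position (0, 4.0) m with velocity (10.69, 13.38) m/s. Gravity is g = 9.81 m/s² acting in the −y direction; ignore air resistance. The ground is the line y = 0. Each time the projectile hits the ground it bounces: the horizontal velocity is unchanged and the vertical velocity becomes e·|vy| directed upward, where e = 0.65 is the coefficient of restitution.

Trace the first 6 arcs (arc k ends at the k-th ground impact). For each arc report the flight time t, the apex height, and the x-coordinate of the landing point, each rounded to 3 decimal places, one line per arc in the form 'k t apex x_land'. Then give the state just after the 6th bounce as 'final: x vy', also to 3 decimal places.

Arc 1: start y=4.000, vy=13.380 → t=3.000, apex=13.125, x_land=32.067, impact vy=-16.047
  bounce: vy ← 0.65·16.047 = 10.431
Arc 2: start y=0.000, vy=10.431 → t=2.127, apex=5.545, x_land=54.799, impact vy=-10.431
  bounce: vy ← 0.65·10.431 = 6.780
Arc 3: start y=0.000, vy=6.780 → t=1.382, apex=2.343, x_land=69.575, impact vy=-6.780
  bounce: vy ← 0.65·6.780 = 4.407
Arc 4: start y=0.000, vy=4.407 → t=0.898, apex=0.990, x_land=79.179, impact vy=-4.407
  bounce: vy ← 0.65·4.407 = 2.864
Arc 5: start y=0.000, vy=2.864 → t=0.584, apex=0.418, x_land=85.422, impact vy=-2.864
  bounce: vy ← 0.65·2.864 = 1.862
Arc 6: start y=0.000, vy=1.862 → t=0.380, apex=0.177, x_land=89.480, impact vy=-1.862
  bounce: vy ← 0.65·1.862 = 1.210

1 3.000 13.125 32.067
2 2.127 5.545 54.799
3 1.382 2.343 69.575
4 0.898 0.990 79.179
5 0.584 0.418 85.422
6 0.380 0.177 89.480
final: 89.480 1.210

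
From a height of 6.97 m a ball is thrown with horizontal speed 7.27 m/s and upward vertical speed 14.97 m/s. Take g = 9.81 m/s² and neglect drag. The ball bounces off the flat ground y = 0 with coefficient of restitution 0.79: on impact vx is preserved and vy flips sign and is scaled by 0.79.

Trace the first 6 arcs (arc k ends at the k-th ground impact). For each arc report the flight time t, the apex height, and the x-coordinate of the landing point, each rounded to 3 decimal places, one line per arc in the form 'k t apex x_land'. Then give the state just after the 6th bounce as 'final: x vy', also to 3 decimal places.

Arc 1: start y=6.970, vy=14.970 → t=3.462, apex=18.392, x_land=25.172, impact vy=-18.996
  bounce: vy ← 0.79·18.996 = 15.007
Arc 2: start y=0.000, vy=15.007 → t=3.060, apex=11.478, x_land=47.414, impact vy=-15.007
  bounce: vy ← 0.79·15.007 = 11.855
Arc 3: start y=0.000, vy=11.855 → t=2.417, apex=7.164, x_land=64.986, impact vy=-11.855
  bounce: vy ← 0.79·11.855 = 9.366
Arc 4: start y=0.000, vy=9.366 → t=1.909, apex=4.471, x_land=78.868, impact vy=-9.366
  bounce: vy ← 0.79·9.366 = 7.399
Arc 5: start y=0.000, vy=7.399 → t=1.508, apex=2.790, x_land=89.834, impact vy=-7.399
  bounce: vy ← 0.79·7.399 = 5.845
Arc 6: start y=0.000, vy=5.845 → t=1.192, apex=1.741, x_land=98.498, impact vy=-5.845
  bounce: vy ← 0.79·5.845 = 4.618

1 3.462 18.392 25.172
2 3.060 11.478 47.414
3 2.417 7.164 64.986
4 1.909 4.471 78.868
5 1.508 2.790 89.834
6 1.192 1.741 98.498
final: 98.498 4.618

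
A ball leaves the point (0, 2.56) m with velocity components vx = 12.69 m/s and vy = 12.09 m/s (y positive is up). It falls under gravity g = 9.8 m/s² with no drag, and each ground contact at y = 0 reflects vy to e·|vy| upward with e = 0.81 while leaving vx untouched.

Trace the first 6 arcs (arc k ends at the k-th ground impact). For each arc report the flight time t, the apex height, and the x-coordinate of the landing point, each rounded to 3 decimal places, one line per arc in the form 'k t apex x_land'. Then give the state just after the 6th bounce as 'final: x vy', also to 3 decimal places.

1 2.663 10.018 33.800
2 2.316 6.573 63.194
3 1.876 4.312 87.003
4 1.520 2.829 106.288
5 1.231 1.856 121.910
6 0.997 1.218 134.563
final: 134.563 3.957

Arc 1: start y=2.560, vy=12.090 → t=2.663, apex=10.018, x_land=33.800, impact vy=-14.012
  bounce: vy ← 0.81·14.012 = 11.350
Arc 2: start y=0.000, vy=11.350 → t=2.316, apex=6.573, x_land=63.194, impact vy=-11.350
  bounce: vy ← 0.81·11.350 = 9.193
Arc 3: start y=0.000, vy=9.193 → t=1.876, apex=4.312, x_land=87.003, impact vy=-9.193
  bounce: vy ← 0.81·9.193 = 7.447
Arc 4: start y=0.000, vy=7.447 → t=1.520, apex=2.829, x_land=106.288, impact vy=-7.447
  bounce: vy ← 0.81·7.447 = 6.032
Arc 5: start y=0.000, vy=6.032 → t=1.231, apex=1.856, x_land=121.910, impact vy=-6.032
  bounce: vy ← 0.81·6.032 = 4.886
Arc 6: start y=0.000, vy=4.886 → t=0.997, apex=1.218, x_land=134.563, impact vy=-4.886
  bounce: vy ← 0.81·4.886 = 3.957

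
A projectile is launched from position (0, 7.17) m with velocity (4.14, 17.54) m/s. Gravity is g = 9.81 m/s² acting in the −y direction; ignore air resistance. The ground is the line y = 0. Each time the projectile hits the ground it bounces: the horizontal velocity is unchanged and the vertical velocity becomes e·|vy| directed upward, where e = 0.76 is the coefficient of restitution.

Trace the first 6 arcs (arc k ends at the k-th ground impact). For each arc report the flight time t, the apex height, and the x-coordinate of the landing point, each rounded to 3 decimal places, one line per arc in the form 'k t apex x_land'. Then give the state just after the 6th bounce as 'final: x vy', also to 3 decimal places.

1 3.946 22.851 16.338
2 3.281 13.198 29.920
3 2.493 7.623 40.243
4 1.895 4.403 48.088
5 1.440 2.543 54.050
6 1.095 1.469 58.581
final: 58.581 4.080

Arc 1: start y=7.170, vy=17.540 → t=3.946, apex=22.851, x_land=16.338, impact vy=-21.174
  bounce: vy ← 0.76·21.174 = 16.092
Arc 2: start y=0.000, vy=16.092 → t=3.281, apex=13.198, x_land=29.920, impact vy=-16.092
  bounce: vy ← 0.76·16.092 = 12.230
Arc 3: start y=0.000, vy=12.230 → t=2.493, apex=7.623, x_land=40.243, impact vy=-12.230
  bounce: vy ← 0.76·12.230 = 9.295
Arc 4: start y=0.000, vy=9.295 → t=1.895, apex=4.403, x_land=48.088, impact vy=-9.295
  bounce: vy ← 0.76·9.295 = 7.064
Arc 5: start y=0.000, vy=7.064 → t=1.440, apex=2.543, x_land=54.050, impact vy=-7.064
  bounce: vy ← 0.76·7.064 = 5.369
Arc 6: start y=0.000, vy=5.369 → t=1.095, apex=1.469, x_land=58.581, impact vy=-5.369
  bounce: vy ← 0.76·5.369 = 4.080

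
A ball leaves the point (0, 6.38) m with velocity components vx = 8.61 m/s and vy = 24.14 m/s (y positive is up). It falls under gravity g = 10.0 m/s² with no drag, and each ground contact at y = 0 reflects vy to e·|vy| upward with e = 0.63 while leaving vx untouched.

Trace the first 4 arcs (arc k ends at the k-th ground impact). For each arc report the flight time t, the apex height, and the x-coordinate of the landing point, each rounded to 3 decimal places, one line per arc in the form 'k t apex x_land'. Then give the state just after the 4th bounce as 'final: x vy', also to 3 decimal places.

1 5.079 35.517 43.732
2 3.358 14.097 72.646
3 2.116 5.595 90.862
4 1.333 2.221 102.338
final: 102.338 4.199

Arc 1: start y=6.380, vy=24.140 → t=5.079, apex=35.517, x_land=43.732, impact vy=-26.652
  bounce: vy ← 0.63·26.652 = 16.791
Arc 2: start y=0.000, vy=16.791 → t=3.358, apex=14.097, x_land=72.646, impact vy=-16.791
  bounce: vy ← 0.63·16.791 = 10.578
Arc 3: start y=0.000, vy=10.578 → t=2.116, apex=5.595, x_land=90.862, impact vy=-10.578
  bounce: vy ← 0.63·10.578 = 6.664
Arc 4: start y=0.000, vy=6.664 → t=1.333, apex=2.221, x_land=102.338, impact vy=-6.664
  bounce: vy ← 0.63·6.664 = 4.199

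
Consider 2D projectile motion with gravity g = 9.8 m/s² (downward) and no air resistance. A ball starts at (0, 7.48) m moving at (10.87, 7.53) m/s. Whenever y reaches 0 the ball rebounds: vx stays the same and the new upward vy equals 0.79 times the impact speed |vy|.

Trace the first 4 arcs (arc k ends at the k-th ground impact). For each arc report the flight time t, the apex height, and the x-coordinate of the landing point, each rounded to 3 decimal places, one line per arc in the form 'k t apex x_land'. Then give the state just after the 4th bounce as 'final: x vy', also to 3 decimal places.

Arc 1: start y=7.480, vy=7.530 → t=2.223, apex=10.373, x_land=24.168, impact vy=-14.259
  bounce: vy ← 0.79·14.259 = 11.264
Arc 2: start y=0.000, vy=11.264 → t=2.299, apex=6.474, x_land=49.156, impact vy=-11.264
  bounce: vy ← 0.79·11.264 = 8.899
Arc 3: start y=0.000, vy=8.899 → t=1.816, apex=4.040, x_land=68.897, impact vy=-8.899
  bounce: vy ← 0.79·8.899 = 7.030
Arc 4: start y=0.000, vy=7.030 → t=1.435, apex=2.522, x_land=84.492, impact vy=-7.030
  bounce: vy ← 0.79·7.030 = 5.554

1 2.223 10.373 24.168
2 2.299 6.474 49.156
3 1.816 4.040 68.897
4 1.435 2.522 84.492
final: 84.492 5.554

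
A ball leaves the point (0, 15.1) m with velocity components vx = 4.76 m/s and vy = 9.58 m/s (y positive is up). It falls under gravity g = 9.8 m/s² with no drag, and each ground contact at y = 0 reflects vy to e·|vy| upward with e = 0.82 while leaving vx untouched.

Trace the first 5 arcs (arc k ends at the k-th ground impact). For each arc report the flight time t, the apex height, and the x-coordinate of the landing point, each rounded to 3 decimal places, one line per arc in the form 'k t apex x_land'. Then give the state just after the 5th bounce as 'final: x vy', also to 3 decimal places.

Arc 1: start y=15.100, vy=9.580 → t=2.987, apex=19.782, x_land=14.217, impact vy=-19.691
  bounce: vy ← 0.82·19.691 = 16.147
Arc 2: start y=0.000, vy=16.147 → t=3.295, apex=13.302, x_land=29.903, impact vy=-16.147
  bounce: vy ← 0.82·16.147 = 13.240
Arc 3: start y=0.000, vy=13.240 → t=2.702, apex=8.944, x_land=42.765, impact vy=-13.240
  bounce: vy ← 0.82·13.240 = 10.857
Arc 4: start y=0.000, vy=10.857 → t=2.216, apex=6.014, x_land=53.311, impact vy=-10.857
  bounce: vy ← 0.82·10.857 = 8.903
Arc 5: start y=0.000, vy=8.903 → t=1.817, apex=4.044, x_land=61.960, impact vy=-8.903
  bounce: vy ← 0.82·8.903 = 7.300

1 2.987 19.782 14.217
2 3.295 13.302 29.903
3 2.702 8.944 42.765
4 2.216 6.014 53.311
5 1.817 4.044 61.960
final: 61.960 7.300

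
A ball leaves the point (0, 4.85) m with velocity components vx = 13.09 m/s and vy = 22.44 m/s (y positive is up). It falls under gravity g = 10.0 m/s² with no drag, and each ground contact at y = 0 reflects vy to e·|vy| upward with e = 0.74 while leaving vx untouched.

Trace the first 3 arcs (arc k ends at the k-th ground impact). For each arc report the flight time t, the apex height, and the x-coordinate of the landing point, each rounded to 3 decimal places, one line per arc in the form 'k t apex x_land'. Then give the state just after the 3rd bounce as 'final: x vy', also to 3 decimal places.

1 4.695 30.028 61.453
2 3.627 16.443 108.929
3 2.684 9.004 144.061
final: 144.061 9.930

Arc 1: start y=4.850, vy=22.440 → t=4.695, apex=30.028, x_land=61.453, impact vy=-24.506
  bounce: vy ← 0.74·24.506 = 18.135
Arc 2: start y=0.000, vy=18.135 → t=3.627, apex=16.443, x_land=108.929, impact vy=-18.135
  bounce: vy ← 0.74·18.135 = 13.420
Arc 3: start y=0.000, vy=13.420 → t=2.684, apex=9.004, x_land=144.061, impact vy=-13.420
  bounce: vy ← 0.74·13.420 = 9.930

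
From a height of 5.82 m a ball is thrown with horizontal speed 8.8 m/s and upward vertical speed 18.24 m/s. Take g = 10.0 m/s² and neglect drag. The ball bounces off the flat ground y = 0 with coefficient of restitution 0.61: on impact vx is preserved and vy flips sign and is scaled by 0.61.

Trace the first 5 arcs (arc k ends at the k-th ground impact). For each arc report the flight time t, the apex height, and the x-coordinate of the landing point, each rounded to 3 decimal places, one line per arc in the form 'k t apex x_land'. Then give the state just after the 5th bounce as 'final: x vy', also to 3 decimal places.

1 3.943 22.455 34.700
2 2.585 8.355 57.452
3 1.577 3.109 71.330
4 0.962 1.157 79.796
5 0.587 0.430 84.960
final: 84.960 1.790

Arc 1: start y=5.820, vy=18.240 → t=3.943, apex=22.455, x_land=34.700, impact vy=-21.192
  bounce: vy ← 0.61·21.192 = 12.927
Arc 2: start y=0.000, vy=12.927 → t=2.585, apex=8.355, x_land=57.452, impact vy=-12.927
  bounce: vy ← 0.61·12.927 = 7.886
Arc 3: start y=0.000, vy=7.886 → t=1.577, apex=3.109, x_land=71.330, impact vy=-7.886
  bounce: vy ← 0.61·7.886 = 4.810
Arc 4: start y=0.000, vy=4.810 → t=0.962, apex=1.157, x_land=79.796, impact vy=-4.810
  bounce: vy ← 0.61·4.810 = 2.934
Arc 5: start y=0.000, vy=2.934 → t=0.587, apex=0.430, x_land=84.960, impact vy=-2.934
  bounce: vy ← 0.61·2.934 = 1.790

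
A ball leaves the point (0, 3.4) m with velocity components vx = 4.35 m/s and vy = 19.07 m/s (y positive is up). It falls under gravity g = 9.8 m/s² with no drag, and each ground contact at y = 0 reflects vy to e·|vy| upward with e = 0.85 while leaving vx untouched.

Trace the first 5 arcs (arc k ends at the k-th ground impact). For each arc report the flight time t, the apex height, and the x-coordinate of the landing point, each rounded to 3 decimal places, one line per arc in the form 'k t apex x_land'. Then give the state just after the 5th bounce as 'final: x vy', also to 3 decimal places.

1 4.063 21.954 17.672
2 3.598 15.862 33.326
3 3.059 11.460 46.631
4 2.600 8.280 57.940
5 2.210 5.982 67.553
final: 67.553 9.204

Arc 1: start y=3.400, vy=19.070 → t=4.063, apex=21.954, x_land=17.672, impact vy=-20.744
  bounce: vy ← 0.85·20.744 = 17.632
Arc 2: start y=0.000, vy=17.632 → t=3.598, apex=15.862, x_land=33.326, impact vy=-17.632
  bounce: vy ← 0.85·17.632 = 14.987
Arc 3: start y=0.000, vy=14.987 → t=3.059, apex=11.460, x_land=46.631, impact vy=-14.987
  bounce: vy ← 0.85·14.987 = 12.739
Arc 4: start y=0.000, vy=12.739 → t=2.600, apex=8.280, x_land=57.940, impact vy=-12.739
  bounce: vy ← 0.85·12.739 = 10.828
Arc 5: start y=0.000, vy=10.828 → t=2.210, apex=5.982, x_land=67.553, impact vy=-10.828
  bounce: vy ← 0.85·10.828 = 9.204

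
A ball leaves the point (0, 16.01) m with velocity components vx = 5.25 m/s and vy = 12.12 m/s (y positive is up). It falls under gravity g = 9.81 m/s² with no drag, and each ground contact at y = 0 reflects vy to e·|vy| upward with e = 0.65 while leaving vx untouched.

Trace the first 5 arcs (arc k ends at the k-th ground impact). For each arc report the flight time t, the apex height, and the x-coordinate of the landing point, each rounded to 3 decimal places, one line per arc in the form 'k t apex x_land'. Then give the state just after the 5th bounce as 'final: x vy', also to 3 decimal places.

Arc 1: start y=16.010, vy=12.120 → t=3.424, apex=23.497, x_land=17.977, impact vy=-21.471
  bounce: vy ← 0.65·21.471 = 13.956
Arc 2: start y=0.000, vy=13.956 → t=2.845, apex=9.927, x_land=32.915, impact vy=-13.956
  bounce: vy ← 0.65·13.956 = 9.072
Arc 3: start y=0.000, vy=9.072 → t=1.849, apex=4.194, x_land=42.624, impact vy=-9.072
  bounce: vy ← 0.65·9.072 = 5.897
Arc 4: start y=0.000, vy=5.897 → t=1.202, apex=1.772, x_land=48.936, impact vy=-5.897
  bounce: vy ← 0.65·5.897 = 3.833
Arc 5: start y=0.000, vy=3.833 → t=0.781, apex=0.749, x_land=53.038, impact vy=-3.833
  bounce: vy ← 0.65·3.833 = 2.491

1 3.424 23.497 17.977
2 2.845 9.927 32.915
3 1.849 4.194 42.624
4 1.202 1.772 48.936
5 0.781 0.749 53.038
final: 53.038 2.491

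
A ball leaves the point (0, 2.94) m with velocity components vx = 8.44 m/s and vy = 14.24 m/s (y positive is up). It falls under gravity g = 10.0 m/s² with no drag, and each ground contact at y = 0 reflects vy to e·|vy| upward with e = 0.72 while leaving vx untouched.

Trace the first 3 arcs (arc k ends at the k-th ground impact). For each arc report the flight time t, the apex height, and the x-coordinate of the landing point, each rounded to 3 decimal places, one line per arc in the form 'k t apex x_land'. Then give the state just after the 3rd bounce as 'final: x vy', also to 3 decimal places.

1 3.041 13.079 25.669
2 2.329 6.780 45.325
3 1.677 3.515 59.478
final: 59.478 6.037

Arc 1: start y=2.940, vy=14.240 → t=3.041, apex=13.079, x_land=25.669, impact vy=-16.173
  bounce: vy ← 0.72·16.173 = 11.645
Arc 2: start y=0.000, vy=11.645 → t=2.329, apex=6.780, x_land=45.325, impact vy=-11.645
  bounce: vy ← 0.72·11.645 = 8.384
Arc 3: start y=0.000, vy=8.384 → t=1.677, apex=3.515, x_land=59.478, impact vy=-8.384
  bounce: vy ← 0.72·8.384 = 6.037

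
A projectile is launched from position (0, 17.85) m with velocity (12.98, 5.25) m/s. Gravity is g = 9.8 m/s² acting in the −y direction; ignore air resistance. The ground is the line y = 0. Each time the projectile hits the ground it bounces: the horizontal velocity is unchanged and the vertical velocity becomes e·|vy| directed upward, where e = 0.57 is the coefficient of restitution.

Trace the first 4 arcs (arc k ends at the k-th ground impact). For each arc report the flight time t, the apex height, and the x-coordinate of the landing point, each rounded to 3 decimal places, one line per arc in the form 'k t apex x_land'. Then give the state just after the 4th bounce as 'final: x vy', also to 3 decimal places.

1 2.518 19.256 32.685
2 2.260 6.256 62.019
3 1.288 2.033 78.739
4 0.734 0.660 88.269
final: 88.269 2.051

Arc 1: start y=17.850, vy=5.250 → t=2.518, apex=19.256, x_land=32.685, impact vy=-19.427
  bounce: vy ← 0.57·19.427 = 11.074
Arc 2: start y=0.000, vy=11.074 → t=2.260, apex=6.256, x_land=62.019, impact vy=-11.074
  bounce: vy ← 0.57·11.074 = 6.312
Arc 3: start y=0.000, vy=6.312 → t=1.288, apex=2.033, x_land=78.739, impact vy=-6.312
  bounce: vy ← 0.57·6.312 = 3.598
Arc 4: start y=0.000, vy=3.598 → t=0.734, apex=0.660, x_land=88.269, impact vy=-3.598
  bounce: vy ← 0.57·3.598 = 2.051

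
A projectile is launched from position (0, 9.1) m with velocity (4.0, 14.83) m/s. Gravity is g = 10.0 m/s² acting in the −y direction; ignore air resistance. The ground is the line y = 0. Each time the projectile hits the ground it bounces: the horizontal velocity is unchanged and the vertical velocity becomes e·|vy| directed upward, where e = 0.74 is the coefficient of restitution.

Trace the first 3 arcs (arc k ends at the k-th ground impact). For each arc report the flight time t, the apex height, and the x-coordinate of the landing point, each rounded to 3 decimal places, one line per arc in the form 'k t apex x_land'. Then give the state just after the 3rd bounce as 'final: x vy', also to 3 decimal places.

Arc 1: start y=9.100, vy=14.830 → t=3.488, apex=20.096, x_land=13.951, impact vy=-20.048
  bounce: vy ← 0.74·20.048 = 14.836
Arc 2: start y=0.000, vy=14.836 → t=2.967, apex=11.005, x_land=25.820, impact vy=-14.836
  bounce: vy ← 0.74·14.836 = 10.978
Arc 3: start y=0.000, vy=10.978 → t=2.196, apex=6.026, x_land=34.602, impact vy=-10.978
  bounce: vy ← 0.74·10.978 = 8.124

1 3.488 20.096 13.951
2 2.967 11.005 25.820
3 2.196 6.026 34.602
final: 34.602 8.124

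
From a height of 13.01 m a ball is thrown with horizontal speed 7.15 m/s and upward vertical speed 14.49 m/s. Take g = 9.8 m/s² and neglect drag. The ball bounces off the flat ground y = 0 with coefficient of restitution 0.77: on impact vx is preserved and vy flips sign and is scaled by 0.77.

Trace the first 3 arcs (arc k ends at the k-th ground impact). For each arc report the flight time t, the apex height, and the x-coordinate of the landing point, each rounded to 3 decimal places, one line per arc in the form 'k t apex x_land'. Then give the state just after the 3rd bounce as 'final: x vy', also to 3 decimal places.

Arc 1: start y=13.010, vy=14.490 → t=3.679, apex=23.722, x_land=26.304, impact vy=-21.563
  bounce: vy ← 0.77·21.563 = 16.603
Arc 2: start y=0.000, vy=16.603 → t=3.388, apex=14.065, x_land=50.531, impact vy=-16.603
  bounce: vy ← 0.77·16.603 = 12.785
Arc 3: start y=0.000, vy=12.785 → t=2.609, apex=8.339, x_land=69.186, impact vy=-12.785
  bounce: vy ← 0.77·12.785 = 9.844

1 3.679 23.722 26.304
2 3.388 14.065 50.531
3 2.609 8.339 69.186
final: 69.186 9.844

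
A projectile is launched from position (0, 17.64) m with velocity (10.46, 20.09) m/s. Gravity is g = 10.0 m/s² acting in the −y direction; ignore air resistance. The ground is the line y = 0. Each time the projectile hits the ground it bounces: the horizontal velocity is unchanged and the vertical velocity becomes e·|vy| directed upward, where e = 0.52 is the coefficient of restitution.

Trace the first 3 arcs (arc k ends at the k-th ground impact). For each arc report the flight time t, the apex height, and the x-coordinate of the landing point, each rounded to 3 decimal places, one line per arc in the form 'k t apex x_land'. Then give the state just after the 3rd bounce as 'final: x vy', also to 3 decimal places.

Arc 1: start y=17.640, vy=20.090 → t=4.759, apex=37.820, x_land=49.782, impact vy=-27.503
  bounce: vy ← 0.52·27.503 = 14.301
Arc 2: start y=0.000, vy=14.301 → t=2.860, apex=10.227, x_land=79.701, impact vy=-14.301
  bounce: vy ← 0.52·14.301 = 7.437
Arc 3: start y=0.000, vy=7.437 → t=1.487, apex=2.765, x_land=95.259, impact vy=-7.437
  bounce: vy ← 0.52·7.437 = 3.867

1 4.759 37.820 49.782
2 2.860 10.227 79.701
3 1.487 2.765 95.259
final: 95.259 3.867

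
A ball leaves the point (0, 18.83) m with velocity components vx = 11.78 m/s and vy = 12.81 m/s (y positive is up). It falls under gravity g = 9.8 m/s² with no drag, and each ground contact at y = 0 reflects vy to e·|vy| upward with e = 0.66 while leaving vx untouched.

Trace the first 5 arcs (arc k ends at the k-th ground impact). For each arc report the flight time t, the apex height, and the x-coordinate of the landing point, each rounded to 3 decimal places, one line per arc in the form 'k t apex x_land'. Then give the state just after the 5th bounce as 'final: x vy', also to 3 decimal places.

1 3.663 27.202 43.154
2 3.110 11.849 79.791
3 2.053 5.162 103.972
4 1.355 2.248 119.931
5 0.894 0.979 130.464
final: 130.464 2.892

Arc 1: start y=18.830, vy=12.810 → t=3.663, apex=27.202, x_land=43.154, impact vy=-23.090
  bounce: vy ← 0.66·23.090 = 15.240
Arc 2: start y=0.000, vy=15.240 → t=3.110, apex=11.849, x_land=79.791, impact vy=-15.240
  bounce: vy ← 0.66·15.240 = 10.058
Arc 3: start y=0.000, vy=10.058 → t=2.053, apex=5.162, x_land=103.972, impact vy=-10.058
  bounce: vy ← 0.66·10.058 = 6.638
Arc 4: start y=0.000, vy=6.638 → t=1.355, apex=2.248, x_land=119.931, impact vy=-6.638
  bounce: vy ← 0.66·6.638 = 4.381
Arc 5: start y=0.000, vy=4.381 → t=0.894, apex=0.979, x_land=130.464, impact vy=-4.381
  bounce: vy ← 0.66·4.381 = 2.892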